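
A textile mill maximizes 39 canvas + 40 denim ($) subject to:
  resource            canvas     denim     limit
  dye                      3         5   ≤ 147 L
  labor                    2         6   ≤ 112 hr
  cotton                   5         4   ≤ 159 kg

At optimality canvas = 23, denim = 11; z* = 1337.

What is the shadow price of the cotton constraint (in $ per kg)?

At the optimum: dye uses 124 of 147 (slack = 23); labor uses 112 of 112 (binding); cotton uses 159 of 159 (binding).
By complementary slackness, y = 0 for the non-binding constraint.
Dual feasibility on the basic columns requires 2·y_labor + 5·y_cotton = 39, 6·y_labor + 4·y_cotton = 40.
→ y_labor = 2 and y_cotton = 7.
Shadow price of cotton = 7.

7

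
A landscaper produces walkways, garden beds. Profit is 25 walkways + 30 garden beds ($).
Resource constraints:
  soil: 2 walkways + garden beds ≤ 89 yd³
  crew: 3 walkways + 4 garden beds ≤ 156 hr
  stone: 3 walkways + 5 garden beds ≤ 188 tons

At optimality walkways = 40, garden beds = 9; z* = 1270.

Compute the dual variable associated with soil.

At the optimum: soil uses 89 of 89 (binding); crew uses 156 of 156 (binding); stone uses 165 of 188 (slack = 23).
By complementary slackness, y = 0 for the non-binding constraint.
The binding rows give the dual system: 2·y_soil + 3·y_crew = 25 and 1·y_soil + 4·y_crew = 30.
Solving: y_soil = 2, y_crew = 7.
Shadow price of soil = 2.

2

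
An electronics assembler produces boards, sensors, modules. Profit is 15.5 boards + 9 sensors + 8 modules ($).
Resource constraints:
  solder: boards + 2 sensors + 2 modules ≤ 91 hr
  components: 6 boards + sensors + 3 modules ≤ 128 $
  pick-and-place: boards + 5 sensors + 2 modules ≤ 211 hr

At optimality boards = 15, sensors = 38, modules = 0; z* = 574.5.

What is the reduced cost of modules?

Binding: solder and components. Non-binding: pick-and-place (6 unused).
Slack constraints have shadow price 0 (complementary slackness).
Dual feasibility on the basic columns requires 1·y_solder + 6·y_components = 15.5, 2·y_solder + 1·y_components = 9.
This yields shadow prices y_solder = 3.5, y_components = 2.
Reduced cost of modules: c₃ − yᵀa₃ = 8 − (3.5·2 + 2·3) = 8 − 13 = -5.

-5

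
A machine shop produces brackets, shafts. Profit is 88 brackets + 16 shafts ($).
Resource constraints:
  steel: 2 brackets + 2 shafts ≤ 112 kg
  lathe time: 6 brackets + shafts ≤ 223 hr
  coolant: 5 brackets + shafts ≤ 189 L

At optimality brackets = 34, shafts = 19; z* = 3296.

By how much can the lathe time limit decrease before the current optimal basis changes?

0.75

Binding constraints: lathe time, coolant. The basis is B = [[6,1],[5,1]] with det 1.
Per unit decrease in lathe time, x* moves by d = (-1, 5).
The basis stays optimal until steel becomes binding; allowable decrease = 0.75 hr.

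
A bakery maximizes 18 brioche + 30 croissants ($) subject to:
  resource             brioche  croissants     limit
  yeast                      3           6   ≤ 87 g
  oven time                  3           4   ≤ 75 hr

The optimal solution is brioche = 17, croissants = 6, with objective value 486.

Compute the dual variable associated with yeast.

Both yeast and oven time are binding at x*.
The binding rows give the dual system: 3·y_yeast + 3·y_oven time = 18 and 6·y_yeast + 4·y_oven time = 30.
This yields shadow prices y_yeast = 3, y_oven time = 3.
Shadow price of yeast = 3.

3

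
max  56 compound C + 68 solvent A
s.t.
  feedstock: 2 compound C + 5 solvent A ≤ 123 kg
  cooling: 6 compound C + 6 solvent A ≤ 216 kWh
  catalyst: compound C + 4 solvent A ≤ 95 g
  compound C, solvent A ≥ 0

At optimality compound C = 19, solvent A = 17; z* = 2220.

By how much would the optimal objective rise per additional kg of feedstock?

Check each constraint at x*: feedstock 123/123 (tight); cooling 216/216 (tight); catalyst 87/95 (slack 8).
By complementary slackness, y = 0 for the non-binding constraint.
From A_Bᵀ y = c: 2·y_feedstock + 6·y_cooling = 56; 5·y_feedstock + 6·y_cooling = 68.
This yields shadow prices y_feedstock = 4, y_cooling = 8.
Shadow price of feedstock = 4.

4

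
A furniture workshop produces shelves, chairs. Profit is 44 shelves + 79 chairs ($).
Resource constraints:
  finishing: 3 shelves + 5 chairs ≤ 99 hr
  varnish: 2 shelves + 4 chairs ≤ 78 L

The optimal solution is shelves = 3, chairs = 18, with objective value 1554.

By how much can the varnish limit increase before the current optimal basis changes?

Binding constraints: finishing, varnish. The basis is B = [[3,5],[2,4]] with det 2.
Per unit increase in varnish, x* moves by d = (-2.5, 1.5).
The basis stays optimal until shelves reaches 0; allowable increase = 1.2 L.

1.2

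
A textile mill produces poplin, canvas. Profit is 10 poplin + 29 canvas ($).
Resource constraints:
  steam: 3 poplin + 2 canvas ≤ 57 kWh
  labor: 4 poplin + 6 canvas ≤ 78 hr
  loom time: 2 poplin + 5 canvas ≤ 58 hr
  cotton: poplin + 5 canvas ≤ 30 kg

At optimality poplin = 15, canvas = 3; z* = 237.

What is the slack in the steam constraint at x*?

steam used = 3·15 + 2·3 = 51; slack = 57 − 51 = 6.

6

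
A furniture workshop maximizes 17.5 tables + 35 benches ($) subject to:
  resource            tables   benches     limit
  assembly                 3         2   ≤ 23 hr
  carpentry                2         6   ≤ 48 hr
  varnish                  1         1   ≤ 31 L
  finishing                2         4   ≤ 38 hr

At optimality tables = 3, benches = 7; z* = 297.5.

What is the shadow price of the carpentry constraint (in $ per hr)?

Check each constraint at x*: assembly 23/23 (tight); carpentry 48/48 (tight); varnish 10/31 (slack 21); finishing 34/38 (slack 4).
Since varnish, finishing are not tight, their duals are 0.
Dual feasibility on the basic columns requires 3·y_assembly + 2·y_carpentry = 17.5, 2·y_assembly + 6·y_carpentry = 35.
This yields shadow prices y_assembly = 2.5, y_carpentry = 5.
Shadow price of carpentry = 5.

5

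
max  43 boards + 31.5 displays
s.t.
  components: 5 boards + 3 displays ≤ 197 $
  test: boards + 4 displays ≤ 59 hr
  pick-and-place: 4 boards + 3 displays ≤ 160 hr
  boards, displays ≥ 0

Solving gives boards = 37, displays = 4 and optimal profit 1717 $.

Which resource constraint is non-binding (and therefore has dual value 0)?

components: 197/197 (binding)
test: 53/59 (slack 6)
pick-and-place: 160/160 (binding)
By complementary slackness, a constraint with positive slack has shadow price 0 → test.

test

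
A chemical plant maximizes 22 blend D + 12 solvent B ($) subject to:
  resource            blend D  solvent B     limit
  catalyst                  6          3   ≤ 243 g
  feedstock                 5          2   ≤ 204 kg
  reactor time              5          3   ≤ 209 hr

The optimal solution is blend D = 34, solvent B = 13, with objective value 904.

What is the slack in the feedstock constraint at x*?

8

feedstock used = 5·34 + 2·13 = 196; slack = 204 − 196 = 8.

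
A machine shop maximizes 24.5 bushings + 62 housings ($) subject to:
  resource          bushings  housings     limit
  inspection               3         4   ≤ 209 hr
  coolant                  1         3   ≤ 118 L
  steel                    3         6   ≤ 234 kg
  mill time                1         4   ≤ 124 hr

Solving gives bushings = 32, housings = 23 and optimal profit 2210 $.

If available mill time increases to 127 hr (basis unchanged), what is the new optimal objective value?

Binding: steel and mill time. Non-binding: inspection (21 unused), coolant (17 unused).
By complementary slackness, y = 0 for the non-binding constraints.
The binding rows give the dual system: 3·y_steel + 1·y_mill time = 24.5 and 6·y_steel + 4·y_mill time = 62.
Solving: y_steel = 6, y_mill time = 6.5.
Δz = y_mill time·Δb = 6.5 × (3) = 19.5, so new z* = 2210 + 19.5 = 2229.5.

2229.5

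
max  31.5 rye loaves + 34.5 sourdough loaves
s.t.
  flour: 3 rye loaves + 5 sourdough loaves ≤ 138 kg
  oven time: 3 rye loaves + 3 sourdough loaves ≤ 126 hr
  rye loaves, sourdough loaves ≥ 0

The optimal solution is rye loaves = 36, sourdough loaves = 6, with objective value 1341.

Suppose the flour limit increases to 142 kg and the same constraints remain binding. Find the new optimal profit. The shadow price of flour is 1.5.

Δb = 4, so new z* = 1341 + (1.5)·(4) = 1341 + 6 = 1347.

1347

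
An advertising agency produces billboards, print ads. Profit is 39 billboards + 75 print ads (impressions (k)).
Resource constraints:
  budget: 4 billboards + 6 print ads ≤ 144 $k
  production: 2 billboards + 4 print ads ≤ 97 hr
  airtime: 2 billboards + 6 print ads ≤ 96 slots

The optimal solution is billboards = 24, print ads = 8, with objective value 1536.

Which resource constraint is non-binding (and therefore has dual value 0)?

budget: 144/144 (binding)
production: 80/97 (slack 17)
airtime: 96/96 (binding)
By complementary slackness, a constraint with positive slack has shadow price 0 → production.

production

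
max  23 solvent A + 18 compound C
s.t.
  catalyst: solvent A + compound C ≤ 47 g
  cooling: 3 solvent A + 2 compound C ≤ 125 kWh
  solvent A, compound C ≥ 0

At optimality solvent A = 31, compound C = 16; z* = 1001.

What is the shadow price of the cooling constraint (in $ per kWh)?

At the optimum: catalyst uses 47 of 47 (binding); cooling uses 125 of 125 (binding).
The binding rows give the dual system: 1·y_catalyst + 3·y_cooling = 23 and 1·y_catalyst + 2·y_cooling = 18.
This yields shadow prices y_catalyst = 8, y_cooling = 5.
Shadow price of cooling = 5.

5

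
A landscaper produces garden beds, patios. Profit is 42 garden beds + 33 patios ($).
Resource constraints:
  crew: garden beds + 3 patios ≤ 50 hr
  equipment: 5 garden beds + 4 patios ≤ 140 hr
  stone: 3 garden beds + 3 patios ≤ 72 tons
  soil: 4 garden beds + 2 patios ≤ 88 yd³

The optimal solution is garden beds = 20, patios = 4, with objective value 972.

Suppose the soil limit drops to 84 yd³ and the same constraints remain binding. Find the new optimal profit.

Binding: stone and soil. Non-binding: crew (18 unused), equipment (24 unused).
Slack constraints have shadow price 0 (complementary slackness).
The binding rows give the dual system: 3·y_stone + 4·y_soil = 42 and 3·y_stone + 2·y_soil = 33.
Solving: y_stone = 8, y_soil = 4.5.
Δz = y_soil·Δb = 4.5 × (-4) = -18, so new z* = 972 − 18 = 954.

954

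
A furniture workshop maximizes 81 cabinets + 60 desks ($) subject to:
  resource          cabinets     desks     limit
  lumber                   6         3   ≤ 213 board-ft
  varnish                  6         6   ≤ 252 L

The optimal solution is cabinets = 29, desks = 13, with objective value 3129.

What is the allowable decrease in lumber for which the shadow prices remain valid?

87

Binding constraints: lumber, varnish. The basis is B = [[6,3],[6,6]] with det 18.
Per unit decrease in lumber, x* moves by d = (-0.3333, 0.3333).
The basis stays optimal until cabinets reaches 0; allowable decrease = 87 board-ft.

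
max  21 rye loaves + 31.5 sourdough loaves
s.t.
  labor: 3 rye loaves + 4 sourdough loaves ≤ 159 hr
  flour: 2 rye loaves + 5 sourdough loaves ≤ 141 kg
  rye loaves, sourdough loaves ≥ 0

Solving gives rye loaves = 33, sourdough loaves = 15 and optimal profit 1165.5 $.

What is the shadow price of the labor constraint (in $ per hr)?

6

Both labor and flour are binding at x*.
From A_Bᵀ y = c: 3·y_labor + 2·y_flour = 21; 4·y_labor + 5·y_flour = 31.5.
This yields shadow prices y_labor = 6, y_flour = 1.5.
Shadow price of labor = 6.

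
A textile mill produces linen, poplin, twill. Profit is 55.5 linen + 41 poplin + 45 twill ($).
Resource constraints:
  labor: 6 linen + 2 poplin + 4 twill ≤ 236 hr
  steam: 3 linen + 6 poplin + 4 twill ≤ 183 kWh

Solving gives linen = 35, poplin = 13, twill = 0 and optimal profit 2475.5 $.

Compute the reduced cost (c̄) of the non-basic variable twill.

Both labor and steam are binding at x*.
From A_Bᵀ y = c: 6·y_labor + 3·y_steam = 55.5; 2·y_labor + 6·y_steam = 41.
Solving: y_labor = 7, y_steam = 4.5.
Reduced cost of twill: c₃ − yᵀa₃ = 45 − (7·4 + 4.5·4) = 45 − 46 = -1.

-1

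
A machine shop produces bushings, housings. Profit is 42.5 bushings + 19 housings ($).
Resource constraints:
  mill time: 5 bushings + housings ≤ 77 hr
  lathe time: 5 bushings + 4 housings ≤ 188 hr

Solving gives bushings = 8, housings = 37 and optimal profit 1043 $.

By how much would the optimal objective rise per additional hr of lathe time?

At the optimum: mill time uses 77 of 77 (binding); lathe time uses 188 of 188 (binding).
From A_Bᵀ y = c: 5·y_mill time + 5·y_lathe time = 42.5; 1·y_mill time + 4·y_lathe time = 19.
→ y_mill time = 5 and y_lathe time = 3.5.
Shadow price of lathe time = 3.5.

3.5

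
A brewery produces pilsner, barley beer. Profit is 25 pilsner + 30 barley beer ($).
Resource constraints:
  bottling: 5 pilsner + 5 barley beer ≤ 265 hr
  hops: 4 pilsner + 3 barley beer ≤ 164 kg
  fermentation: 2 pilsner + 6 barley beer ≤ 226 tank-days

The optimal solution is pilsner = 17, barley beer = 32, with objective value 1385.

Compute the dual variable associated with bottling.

At the optimum: bottling uses 245 of 265 (slack = 20); hops uses 164 of 164 (binding); fermentation uses 226 of 226 (binding).
By complementary slackness, y = 0 for the non-binding constraint.
Dual feasibility on the basic columns requires 4·y_hops + 2·y_fermentation = 25, 3·y_hops + 6·y_fermentation = 30.
This yields shadow prices y_hops = 5, y_fermentation = 2.5.
Shadow price of bottling = 0.

0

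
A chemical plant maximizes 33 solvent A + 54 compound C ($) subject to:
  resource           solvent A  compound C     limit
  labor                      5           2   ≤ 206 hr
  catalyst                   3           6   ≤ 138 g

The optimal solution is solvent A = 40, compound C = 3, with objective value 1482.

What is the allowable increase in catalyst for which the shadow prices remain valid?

Binding constraints: labor, catalyst. The basis is B = [[5,2],[3,6]] with det 24.
Per unit increase in catalyst, x* moves by d = (-0.0833, 0.2083).
The basis stays optimal until solvent A reaches 0; allowable increase = 480 g.

480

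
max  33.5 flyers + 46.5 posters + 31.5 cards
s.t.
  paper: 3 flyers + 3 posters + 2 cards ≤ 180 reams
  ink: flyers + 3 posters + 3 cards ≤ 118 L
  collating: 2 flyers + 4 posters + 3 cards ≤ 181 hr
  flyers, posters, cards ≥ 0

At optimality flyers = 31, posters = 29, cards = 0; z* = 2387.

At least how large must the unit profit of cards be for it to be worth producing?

37.5

Check each constraint at x*: paper 180/180 (tight); ink 118/118 (tight); collating 178/181 (slack 3).
Slack constraints have shadow price 0 (complementary slackness).
The binding rows give the dual system: 3·y_paper + 1·y_ink = 33.5 and 3·y_paper + 3·y_ink = 46.5.
This yields shadow prices y_paper = 9, y_ink = 6.5.
cards enters the basis when its profit ≥ yᵀa₃ = 9·2 + 6.5·3 = 37.5.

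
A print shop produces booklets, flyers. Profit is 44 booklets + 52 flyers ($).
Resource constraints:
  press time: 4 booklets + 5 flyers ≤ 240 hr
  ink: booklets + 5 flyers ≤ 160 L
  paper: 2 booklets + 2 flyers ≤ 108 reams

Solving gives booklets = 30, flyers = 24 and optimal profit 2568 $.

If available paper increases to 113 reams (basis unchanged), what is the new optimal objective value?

2598

Binding: press time and paper. Non-binding: ink (10 unused).
Slack constraints have shadow price 0 (complementary slackness).
From A_Bᵀ y = c: 4·y_press time + 2·y_paper = 44; 5·y_press time + 2·y_paper = 52.
→ y_press time = 8 and y_paper = 6.
Δz = y_paper·Δb = 6 × (5) = 30, so new z* = 2568 + 30 = 2598.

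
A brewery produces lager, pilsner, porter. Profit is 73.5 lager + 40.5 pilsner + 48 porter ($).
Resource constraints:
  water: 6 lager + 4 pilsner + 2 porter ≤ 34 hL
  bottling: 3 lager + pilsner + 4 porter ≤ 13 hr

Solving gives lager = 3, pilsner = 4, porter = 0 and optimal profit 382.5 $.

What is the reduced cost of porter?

-2

At the optimum: water uses 34 of 34 (binding); bottling uses 13 of 13 (binding).
From A_Bᵀ y = c: 6·y_water + 3·y_bottling = 73.5; 4·y_water + 1·y_bottling = 40.5.
This yields shadow prices y_water = 8, y_bottling = 8.5.
Reduced cost of porter: c₃ − yᵀa₃ = 48 − (8·2 + 8.5·4) = 48 − 50 = -2.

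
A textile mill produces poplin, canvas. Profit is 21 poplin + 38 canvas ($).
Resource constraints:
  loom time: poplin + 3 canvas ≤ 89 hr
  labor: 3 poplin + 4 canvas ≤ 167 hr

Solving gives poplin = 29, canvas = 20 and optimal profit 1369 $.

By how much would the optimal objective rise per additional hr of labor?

At the optimum: loom time uses 89 of 89 (binding); labor uses 167 of 167 (binding).
From A_Bᵀ y = c: 1·y_loom time + 3·y_labor = 21; 3·y_loom time + 4·y_labor = 38.
Solving: y_loom time = 6, y_labor = 5.
Shadow price of labor = 5.

5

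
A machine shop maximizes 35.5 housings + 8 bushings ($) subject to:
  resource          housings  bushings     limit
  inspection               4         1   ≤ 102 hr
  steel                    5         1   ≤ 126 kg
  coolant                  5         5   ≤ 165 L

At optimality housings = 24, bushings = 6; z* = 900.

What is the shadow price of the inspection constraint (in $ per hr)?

At the optimum: inspection uses 102 of 102 (binding); steel uses 126 of 126 (binding); coolant uses 150 of 165 (slack = 15).
Slack constraints have shadow price 0 (complementary slackness).
The binding rows give the dual system: 4·y_inspection + 5·y_steel = 35.5 and 1·y_inspection + 1·y_steel = 8.
Solving: y_inspection = 4.5, y_steel = 3.5.
Shadow price of inspection = 4.5.

4.5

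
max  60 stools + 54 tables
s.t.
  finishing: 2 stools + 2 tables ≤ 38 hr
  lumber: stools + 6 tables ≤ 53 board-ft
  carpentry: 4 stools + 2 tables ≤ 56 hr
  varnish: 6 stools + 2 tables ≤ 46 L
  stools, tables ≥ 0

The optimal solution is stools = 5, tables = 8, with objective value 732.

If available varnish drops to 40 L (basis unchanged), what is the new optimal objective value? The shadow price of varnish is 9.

678

Δb = -6, so new z* = 732 + (9)·(-6) = 732 − 54 = 678.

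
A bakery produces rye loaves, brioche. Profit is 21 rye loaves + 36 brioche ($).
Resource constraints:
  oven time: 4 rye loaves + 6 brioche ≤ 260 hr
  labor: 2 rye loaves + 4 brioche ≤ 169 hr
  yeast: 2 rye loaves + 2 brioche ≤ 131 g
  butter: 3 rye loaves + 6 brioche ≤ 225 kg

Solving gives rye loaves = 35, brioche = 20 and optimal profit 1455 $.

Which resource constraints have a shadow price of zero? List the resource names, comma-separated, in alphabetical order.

oven time: 260/260 (binding)
labor: 150/169 (slack 19)
yeast: 110/131 (slack 21)
butter: 225/225 (binding)
By complementary slackness, a constraint with positive slack has shadow price 0 → labor, yeast.

labor, yeast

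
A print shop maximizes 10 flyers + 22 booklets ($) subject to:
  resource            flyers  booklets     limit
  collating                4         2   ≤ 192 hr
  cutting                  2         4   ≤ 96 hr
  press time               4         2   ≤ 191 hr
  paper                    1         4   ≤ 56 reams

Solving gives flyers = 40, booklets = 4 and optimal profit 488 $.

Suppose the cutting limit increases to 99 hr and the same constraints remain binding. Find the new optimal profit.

Check each constraint at x*: collating 168/192 (slack 24); cutting 96/96 (tight); press time 168/191 (slack 23); paper 56/56 (tight).
Slack constraints have shadow price 0 (complementary slackness).
Dual feasibility on the basic columns requires 2·y_cutting + 1·y_paper = 10, 4·y_cutting + 4·y_paper = 22.
This yields shadow prices y_cutting = 4.5, y_paper = 1.
Δz = y_cutting·Δb = 4.5 × (3) = 13.5, so new z* = 488 + 13.5 = 501.5.

501.5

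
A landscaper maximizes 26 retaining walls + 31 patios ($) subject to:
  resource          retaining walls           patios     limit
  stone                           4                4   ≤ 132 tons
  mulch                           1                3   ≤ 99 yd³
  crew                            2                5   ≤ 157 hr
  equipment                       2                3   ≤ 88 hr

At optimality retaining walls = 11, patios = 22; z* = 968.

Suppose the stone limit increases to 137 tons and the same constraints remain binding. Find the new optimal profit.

At the optimum: stone uses 132 of 132 (binding); mulch uses 77 of 99 (slack = 22); crew uses 132 of 157 (slack = 25); equipment uses 88 of 88 (binding).
Since mulch, crew are not tight, their duals are 0.
Dual feasibility on the basic columns requires 4·y_stone + 2·y_equipment = 26, 4·y_stone + 3·y_equipment = 31.
→ y_stone = 4 and y_equipment = 5.
Δz = y_stone·Δb = 4 × (5) = 20, so new z* = 968 + 20 = 988.

988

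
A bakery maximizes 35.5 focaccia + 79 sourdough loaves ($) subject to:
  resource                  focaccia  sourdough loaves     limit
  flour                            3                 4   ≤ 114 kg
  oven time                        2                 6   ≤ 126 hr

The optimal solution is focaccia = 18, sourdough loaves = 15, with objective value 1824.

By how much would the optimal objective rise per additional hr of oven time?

At the optimum: flour uses 114 of 114 (binding); oven time uses 126 of 126 (binding).
The binding rows give the dual system: 3·y_flour + 2·y_oven time = 35.5 and 4·y_flour + 6·y_oven time = 79.
This yields shadow prices y_flour = 5.5, y_oven time = 9.5.
Shadow price of oven time = 9.5.

9.5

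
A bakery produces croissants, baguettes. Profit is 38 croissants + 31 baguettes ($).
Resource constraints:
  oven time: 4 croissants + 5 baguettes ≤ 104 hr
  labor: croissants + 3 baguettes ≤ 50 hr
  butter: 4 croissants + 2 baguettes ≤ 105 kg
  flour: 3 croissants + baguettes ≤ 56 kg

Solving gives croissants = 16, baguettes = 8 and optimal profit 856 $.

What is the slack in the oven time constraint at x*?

oven time used = 4·16 + 5·8 = 104; slack = 104 − 104 = 0.

0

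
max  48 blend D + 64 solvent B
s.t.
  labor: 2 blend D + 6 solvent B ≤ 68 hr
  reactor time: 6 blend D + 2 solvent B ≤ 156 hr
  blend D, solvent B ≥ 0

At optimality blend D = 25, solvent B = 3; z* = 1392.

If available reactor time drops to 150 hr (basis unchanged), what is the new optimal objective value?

Check each constraint at x*: labor 68/68 (tight); reactor time 156/156 (tight).
The binding rows give the dual system: 2·y_labor + 6·y_reactor time = 48 and 6·y_labor + 2·y_reactor time = 64.
This yields shadow prices y_labor = 9, y_reactor time = 5.
Δz = y_reactor time·Δb = 5 × (-6) = -30, so new z* = 1392 − 30 = 1362.

1362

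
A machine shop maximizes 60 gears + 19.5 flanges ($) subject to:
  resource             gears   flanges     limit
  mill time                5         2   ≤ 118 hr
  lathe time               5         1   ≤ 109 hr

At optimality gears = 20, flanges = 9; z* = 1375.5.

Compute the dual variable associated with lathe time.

Both mill time and lathe time are binding at x*.
The binding rows give the dual system: 5·y_mill time + 5·y_lathe time = 60 and 2·y_mill time + 1·y_lathe time = 19.5.
Solving: y_mill time = 7.5, y_lathe time = 4.5.
Shadow price of lathe time = 4.5.

4.5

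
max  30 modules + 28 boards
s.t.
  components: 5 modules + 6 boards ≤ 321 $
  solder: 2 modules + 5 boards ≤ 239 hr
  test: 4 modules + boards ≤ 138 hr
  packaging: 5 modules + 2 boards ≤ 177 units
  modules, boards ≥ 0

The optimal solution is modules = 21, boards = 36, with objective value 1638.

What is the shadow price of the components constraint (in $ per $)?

4

At the optimum: components uses 321 of 321 (binding); solder uses 222 of 239 (slack = 17); test uses 120 of 138 (slack = 18); packaging uses 177 of 177 (binding).
Slack constraints have shadow price 0 (complementary slackness).
The binding rows give the dual system: 5·y_components + 5·y_packaging = 30 and 6·y_components + 2·y_packaging = 28.
→ y_components = 4 and y_packaging = 2.
Shadow price of components = 4.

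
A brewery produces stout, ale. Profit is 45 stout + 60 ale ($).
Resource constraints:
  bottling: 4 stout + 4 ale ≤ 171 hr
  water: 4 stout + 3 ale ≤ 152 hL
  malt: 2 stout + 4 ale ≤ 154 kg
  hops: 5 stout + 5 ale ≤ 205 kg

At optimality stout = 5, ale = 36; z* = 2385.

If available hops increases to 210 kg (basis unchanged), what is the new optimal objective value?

Binding: malt and hops. Non-binding: bottling (7 unused), water (24 unused).
By complementary slackness, y = 0 for the non-binding constraints.
Dual feasibility on the basic columns requires 2·y_malt + 5·y_hops = 45, 4·y_malt + 5·y_hops = 60.
Solving: y_malt = 7.5, y_hops = 6.
Δz = y_hops·Δb = 6 × (5) = 30, so new z* = 2385 + 30 = 2415.

2415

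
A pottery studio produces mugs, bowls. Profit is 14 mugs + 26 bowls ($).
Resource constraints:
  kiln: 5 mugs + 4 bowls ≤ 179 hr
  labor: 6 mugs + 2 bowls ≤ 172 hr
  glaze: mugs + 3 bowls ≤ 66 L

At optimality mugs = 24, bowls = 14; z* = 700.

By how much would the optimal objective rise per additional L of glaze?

8

At the optimum: kiln uses 176 of 179 (slack = 3); labor uses 172 of 172 (binding); glaze uses 66 of 66 (binding).
Since kiln is not tight, its dual is 0.
From A_Bᵀ y = c: 6·y_labor + 1·y_glaze = 14; 2·y_labor + 3·y_glaze = 26.
This yields shadow prices y_labor = 1, y_glaze = 8.
Shadow price of glaze = 8.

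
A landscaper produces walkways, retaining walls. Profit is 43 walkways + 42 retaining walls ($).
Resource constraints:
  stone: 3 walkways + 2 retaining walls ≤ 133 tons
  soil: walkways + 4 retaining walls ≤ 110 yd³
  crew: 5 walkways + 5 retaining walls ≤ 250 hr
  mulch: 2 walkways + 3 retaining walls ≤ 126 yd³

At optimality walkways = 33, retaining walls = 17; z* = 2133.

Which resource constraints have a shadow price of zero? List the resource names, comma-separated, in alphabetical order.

mulch, soil

stone: 133/133 (binding)
soil: 101/110 (slack 9)
crew: 250/250 (binding)
mulch: 117/126 (slack 9)
By complementary slackness, a constraint with positive slack has shadow price 0 → mulch, soil.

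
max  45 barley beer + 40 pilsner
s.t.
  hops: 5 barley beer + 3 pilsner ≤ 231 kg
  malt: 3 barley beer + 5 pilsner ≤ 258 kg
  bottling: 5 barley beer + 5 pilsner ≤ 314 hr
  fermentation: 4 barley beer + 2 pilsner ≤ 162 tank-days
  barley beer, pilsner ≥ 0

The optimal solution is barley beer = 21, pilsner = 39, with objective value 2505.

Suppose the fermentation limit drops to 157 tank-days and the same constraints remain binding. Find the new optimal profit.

2467.5

Check each constraint at x*: hops 222/231 (slack 9); malt 258/258 (tight); bottling 300/314 (slack 14); fermentation 162/162 (tight).
Slack constraints have shadow price 0 (complementary slackness).
Dual feasibility on the basic columns requires 3·y_malt + 4·y_fermentation = 45, 5·y_malt + 2·y_fermentation = 40.
→ y_malt = 5 and y_fermentation = 7.5.
Δz = y_fermentation·Δb = 7.5 × (-5) = -37.5, so new z* = 2505 − 37.5 = 2467.5.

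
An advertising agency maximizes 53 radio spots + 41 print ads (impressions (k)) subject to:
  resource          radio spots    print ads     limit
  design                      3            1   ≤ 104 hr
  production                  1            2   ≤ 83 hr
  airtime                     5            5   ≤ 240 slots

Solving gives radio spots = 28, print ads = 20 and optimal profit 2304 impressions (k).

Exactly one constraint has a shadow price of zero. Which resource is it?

production

design: 104/104 (binding)
production: 68/83 (slack 15)
airtime: 240/240 (binding)
By complementary slackness, a constraint with positive slack has shadow price 0 → production.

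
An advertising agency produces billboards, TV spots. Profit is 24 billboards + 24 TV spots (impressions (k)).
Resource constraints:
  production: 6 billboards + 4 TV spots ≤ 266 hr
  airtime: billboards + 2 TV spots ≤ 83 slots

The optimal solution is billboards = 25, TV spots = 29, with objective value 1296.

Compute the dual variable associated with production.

Check each constraint at x*: production 266/266 (tight); airtime 83/83 (tight).
The binding rows give the dual system: 6·y_production + 1·y_airtime = 24 and 4·y_production + 2·y_airtime = 24.
Solving: y_production = 3, y_airtime = 6.
Shadow price of production = 3.

3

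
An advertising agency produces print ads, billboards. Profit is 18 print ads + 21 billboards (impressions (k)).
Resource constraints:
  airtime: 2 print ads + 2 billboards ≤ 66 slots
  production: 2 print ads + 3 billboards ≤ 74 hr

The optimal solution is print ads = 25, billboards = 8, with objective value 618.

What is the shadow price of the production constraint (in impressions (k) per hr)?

3

Both airtime and production are binding at x*.
The binding rows give the dual system: 2·y_airtime + 2·y_production = 18 and 2·y_airtime + 3·y_production = 21.
→ y_airtime = 6 and y_production = 3.
Shadow price of production = 3.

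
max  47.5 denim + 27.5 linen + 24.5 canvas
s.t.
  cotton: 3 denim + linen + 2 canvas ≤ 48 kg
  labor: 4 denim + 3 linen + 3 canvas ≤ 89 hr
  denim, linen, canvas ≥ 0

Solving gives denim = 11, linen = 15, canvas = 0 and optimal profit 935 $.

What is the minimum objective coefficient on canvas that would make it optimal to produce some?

34

Check each constraint at x*: cotton 48/48 (tight); labor 89/89 (tight).
Dual feasibility on the basic columns requires 3·y_cotton + 4·y_labor = 47.5, 1·y_cotton + 3·y_labor = 27.5.
This yields shadow prices y_cotton = 6.5, y_labor = 7.
canvas enters the basis when its profit ≥ yᵀa₃ = 6.5·2 + 7·3 = 34.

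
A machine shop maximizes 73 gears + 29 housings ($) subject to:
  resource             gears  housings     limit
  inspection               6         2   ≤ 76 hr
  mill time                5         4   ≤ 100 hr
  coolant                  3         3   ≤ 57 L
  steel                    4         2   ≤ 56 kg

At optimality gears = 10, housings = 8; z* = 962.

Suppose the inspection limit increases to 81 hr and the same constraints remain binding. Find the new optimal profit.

999.5

Check each constraint at x*: inspection 76/76 (tight); mill time 82/100 (slack 18); coolant 54/57 (slack 3); steel 56/56 (tight).
Slack constraints have shadow price 0 (complementary slackness).
From A_Bᵀ y = c: 6·y_inspection + 4·y_steel = 73; 2·y_inspection + 2·y_steel = 29.
This yields shadow prices y_inspection = 7.5, y_steel = 7.
Δz = y_inspection·Δb = 7.5 × (5) = 37.5, so new z* = 962 + 37.5 = 999.5.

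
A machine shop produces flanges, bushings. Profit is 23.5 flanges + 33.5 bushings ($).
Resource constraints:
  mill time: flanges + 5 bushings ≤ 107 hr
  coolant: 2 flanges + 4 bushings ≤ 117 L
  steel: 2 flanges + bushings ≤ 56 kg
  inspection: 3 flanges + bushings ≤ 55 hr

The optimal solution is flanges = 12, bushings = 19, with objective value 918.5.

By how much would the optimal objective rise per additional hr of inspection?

6

Check each constraint at x*: mill time 107/107 (tight); coolant 100/117 (slack 17); steel 43/56 (slack 13); inspection 55/55 (tight).
Slack constraints have shadow price 0 (complementary slackness).
The binding rows give the dual system: 1·y_mill time + 3·y_inspection = 23.5 and 5·y_mill time + 1·y_inspection = 33.5.
Solving: y_mill time = 5.5, y_inspection = 6.
Shadow price of inspection = 6.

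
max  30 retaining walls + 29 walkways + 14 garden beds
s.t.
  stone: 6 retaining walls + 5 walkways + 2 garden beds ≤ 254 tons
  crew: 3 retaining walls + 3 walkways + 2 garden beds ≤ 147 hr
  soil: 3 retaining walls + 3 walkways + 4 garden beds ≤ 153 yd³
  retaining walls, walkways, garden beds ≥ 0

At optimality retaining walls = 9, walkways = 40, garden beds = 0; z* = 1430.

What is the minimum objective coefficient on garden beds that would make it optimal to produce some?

At the optimum: stone uses 254 of 254 (binding); crew uses 147 of 147 (binding); soil uses 147 of 153 (slack = 6).
Slack constraints have shadow price 0 (complementary slackness).
The binding rows give the dual system: 6·y_stone + 3·y_crew = 30 and 5·y_stone + 3·y_crew = 29.
→ y_stone = 1 and y_crew = 8.
garden beds enters the basis when its profit ≥ yᵀa₃ = 1·2 + 8·2 = 18.

18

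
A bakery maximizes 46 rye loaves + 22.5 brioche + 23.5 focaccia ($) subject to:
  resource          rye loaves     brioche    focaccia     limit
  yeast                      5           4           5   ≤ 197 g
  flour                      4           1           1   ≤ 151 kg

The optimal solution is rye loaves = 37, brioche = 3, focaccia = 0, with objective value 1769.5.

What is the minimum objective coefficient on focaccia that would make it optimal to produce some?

26.5

At the optimum: yeast uses 197 of 197 (binding); flour uses 151 of 151 (binding).
The binding rows give the dual system: 5·y_yeast + 4·y_flour = 46 and 4·y_yeast + 1·y_flour = 22.5.
Solving: y_yeast = 4, y_flour = 6.5.
focaccia enters the basis when its profit ≥ yᵀa₃ = 4·5 + 6.5·1 = 26.5.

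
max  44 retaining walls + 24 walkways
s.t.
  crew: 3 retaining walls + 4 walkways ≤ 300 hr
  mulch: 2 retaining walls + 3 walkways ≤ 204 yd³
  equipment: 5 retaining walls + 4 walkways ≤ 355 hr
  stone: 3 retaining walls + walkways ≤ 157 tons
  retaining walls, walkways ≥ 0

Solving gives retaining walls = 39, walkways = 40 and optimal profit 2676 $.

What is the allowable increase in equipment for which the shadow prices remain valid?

Binding constraints: equipment, stone. The basis is B = [[5,4],[3,1]] with det -7.
Per unit increase in equipment, x* moves by d = (-0.1429, 0.4286).
The basis stays optimal until mulch becomes binding; allowable increase = 6 hr.

6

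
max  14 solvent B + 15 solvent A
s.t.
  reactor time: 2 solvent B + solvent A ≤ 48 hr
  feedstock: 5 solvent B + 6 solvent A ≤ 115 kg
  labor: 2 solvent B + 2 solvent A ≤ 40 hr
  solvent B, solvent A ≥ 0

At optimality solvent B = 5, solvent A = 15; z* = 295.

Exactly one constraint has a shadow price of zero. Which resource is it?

reactor time: 25/48 (slack 23)
feedstock: 115/115 (binding)
labor: 40/40 (binding)
By complementary slackness, a constraint with positive slack has shadow price 0 → reactor time.

reactor time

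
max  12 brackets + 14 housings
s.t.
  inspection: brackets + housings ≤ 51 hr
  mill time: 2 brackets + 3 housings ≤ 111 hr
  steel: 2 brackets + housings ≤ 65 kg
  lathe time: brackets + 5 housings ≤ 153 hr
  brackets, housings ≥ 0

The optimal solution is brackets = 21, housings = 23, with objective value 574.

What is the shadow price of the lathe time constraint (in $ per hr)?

0

Check each constraint at x*: inspection 44/51 (slack 7); mill time 111/111 (tight); steel 65/65 (tight); lathe time 136/153 (slack 17).
Since inspection, lathe time are not tight, their duals are 0.
From A_Bᵀ y = c: 2·y_mill time + 2·y_steel = 12; 3·y_mill time + 1·y_steel = 14.
Solving: y_mill time = 4, y_steel = 2.
Shadow price of lathe time = 0.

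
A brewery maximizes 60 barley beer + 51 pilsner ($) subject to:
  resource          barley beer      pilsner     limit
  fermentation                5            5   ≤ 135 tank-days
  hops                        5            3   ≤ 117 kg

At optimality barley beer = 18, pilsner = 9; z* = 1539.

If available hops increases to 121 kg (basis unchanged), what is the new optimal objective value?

At the optimum: fermentation uses 135 of 135 (binding); hops uses 117 of 117 (binding).
The binding rows give the dual system: 5·y_fermentation + 5·y_hops = 60 and 5·y_fermentation + 3·y_hops = 51.
This yields shadow prices y_fermentation = 7.5, y_hops = 4.5.
Δz = y_hops·Δb = 4.5 × (4) = 18, so new z* = 1539 + 18 = 1557.

1557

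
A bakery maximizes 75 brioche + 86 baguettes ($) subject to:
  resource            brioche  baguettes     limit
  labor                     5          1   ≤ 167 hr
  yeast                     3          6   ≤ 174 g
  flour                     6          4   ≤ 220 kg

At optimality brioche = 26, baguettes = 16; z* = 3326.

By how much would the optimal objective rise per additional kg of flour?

Binding: yeast and flour. Non-binding: labor (21 unused).
By complementary slackness, y = 0 for the non-binding constraint.
Dual feasibility on the basic columns requires 3·y_yeast + 6·y_flour = 75, 6·y_yeast + 4·y_flour = 86.
Solving: y_yeast = 9, y_flour = 8.
Shadow price of flour = 8.

8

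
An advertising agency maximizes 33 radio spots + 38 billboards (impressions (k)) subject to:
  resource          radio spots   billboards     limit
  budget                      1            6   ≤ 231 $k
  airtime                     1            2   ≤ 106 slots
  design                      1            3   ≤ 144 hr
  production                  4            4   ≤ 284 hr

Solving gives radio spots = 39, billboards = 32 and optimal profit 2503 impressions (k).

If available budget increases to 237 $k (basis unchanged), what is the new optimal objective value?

2509

Check each constraint at x*: budget 231/231 (tight); airtime 103/106 (slack 3); design 135/144 (slack 9); production 284/284 (tight).
By complementary slackness, y = 0 for the non-binding constraints.
Dual feasibility on the basic columns requires 1·y_budget + 4·y_production = 33, 6·y_budget + 4·y_production = 38.
This yields shadow prices y_budget = 1, y_production = 8.
Δz = y_budget·Δb = 1 × (6) = 6, so new z* = 2503 + 6 = 2509.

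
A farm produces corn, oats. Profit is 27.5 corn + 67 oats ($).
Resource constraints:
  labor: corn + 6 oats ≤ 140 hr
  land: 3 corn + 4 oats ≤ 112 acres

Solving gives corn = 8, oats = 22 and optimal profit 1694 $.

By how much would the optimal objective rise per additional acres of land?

7

Both labor and land are binding at x*.
From A_Bᵀ y = c: 1·y_labor + 3·y_land = 27.5; 6·y_labor + 4·y_land = 67.
Solving: y_labor = 6.5, y_land = 7.
Shadow price of land = 7.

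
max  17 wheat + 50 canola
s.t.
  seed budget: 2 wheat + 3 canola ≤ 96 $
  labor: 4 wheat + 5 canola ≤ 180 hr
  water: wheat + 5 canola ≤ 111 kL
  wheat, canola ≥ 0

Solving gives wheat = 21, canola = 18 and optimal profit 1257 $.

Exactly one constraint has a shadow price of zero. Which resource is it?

labor

seed budget: 96/96 (binding)
labor: 174/180 (slack 6)
water: 111/111 (binding)
By complementary slackness, a constraint with positive slack has shadow price 0 → labor.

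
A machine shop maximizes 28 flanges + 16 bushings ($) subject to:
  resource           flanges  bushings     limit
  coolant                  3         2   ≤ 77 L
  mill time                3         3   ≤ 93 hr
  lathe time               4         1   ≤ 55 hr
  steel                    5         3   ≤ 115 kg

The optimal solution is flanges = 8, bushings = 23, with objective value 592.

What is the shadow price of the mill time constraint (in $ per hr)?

4

Binding: mill time and lathe time. Non-binding: coolant (7 unused), steel (6 unused).
By complementary slackness, y = 0 for the non-binding constraints.
From A_Bᵀ y = c: 3·y_mill time + 4·y_lathe time = 28; 3·y_mill time + 1·y_lathe time = 16.
This yields shadow prices y_mill time = 4, y_lathe time = 4.
Shadow price of mill time = 4.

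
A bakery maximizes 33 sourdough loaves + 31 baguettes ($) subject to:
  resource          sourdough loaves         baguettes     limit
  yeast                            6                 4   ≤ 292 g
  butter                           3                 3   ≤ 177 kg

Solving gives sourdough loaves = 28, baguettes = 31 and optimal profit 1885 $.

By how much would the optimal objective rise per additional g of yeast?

Check each constraint at x*: yeast 292/292 (tight); butter 177/177 (tight).
From A_Bᵀ y = c: 6·y_yeast + 3·y_butter = 33; 4·y_yeast + 3·y_butter = 31.
→ y_yeast = 1 and y_butter = 9.
Shadow price of yeast = 1.

1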